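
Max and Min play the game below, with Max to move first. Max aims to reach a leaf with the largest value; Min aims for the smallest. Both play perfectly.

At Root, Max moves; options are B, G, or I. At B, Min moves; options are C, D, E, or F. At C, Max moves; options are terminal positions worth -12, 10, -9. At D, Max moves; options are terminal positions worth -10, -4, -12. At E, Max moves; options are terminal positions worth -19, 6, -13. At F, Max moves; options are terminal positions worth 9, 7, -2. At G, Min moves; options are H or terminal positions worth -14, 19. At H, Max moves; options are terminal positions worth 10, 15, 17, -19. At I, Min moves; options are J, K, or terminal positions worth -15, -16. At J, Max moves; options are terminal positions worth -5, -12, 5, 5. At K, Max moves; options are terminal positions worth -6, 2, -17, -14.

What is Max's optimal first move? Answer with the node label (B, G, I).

B

C (Max): max(-12, 10, -9) = 10
D (Max): max(-10, -4, -12) = -4
E (Max): max(-19, 6, -13) = 6
F (Max): max(9, 7, -2) = 9
B (Min): min(10, -4, 6, 9) = -4
H (Max): max(10, 15, 17, -19) = 17
G (Min): min(17, -14, 19) = -14
J (Max): max(-5, -12, 5, 5) = 5
K (Max): max(-6, 2, -17, -14) = 2
I (Min): min(5, 2, -15, -16) = -16
Root (Max): max(-4, -14, -16) = -4
Max picks the child with the highest value: B (value -4).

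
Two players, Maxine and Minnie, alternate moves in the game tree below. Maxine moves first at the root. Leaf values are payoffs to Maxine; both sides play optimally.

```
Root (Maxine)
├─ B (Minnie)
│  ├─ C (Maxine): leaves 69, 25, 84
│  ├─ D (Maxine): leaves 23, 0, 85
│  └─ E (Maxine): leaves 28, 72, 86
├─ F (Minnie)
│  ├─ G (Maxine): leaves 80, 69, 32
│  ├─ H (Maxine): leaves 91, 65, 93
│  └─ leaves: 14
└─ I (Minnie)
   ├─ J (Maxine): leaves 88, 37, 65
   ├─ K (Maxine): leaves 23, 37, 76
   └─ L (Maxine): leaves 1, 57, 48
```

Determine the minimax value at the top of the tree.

C (Maxine): max(69, 25, 84) = 84
D (Maxine): max(23, 0, 85) = 85
E (Maxine): max(28, 72, 86) = 86
B (Minnie): min(84, 85, 86) = 84
G (Maxine): max(80, 69, 32) = 80
H (Maxine): max(91, 65, 93) = 93
F (Minnie): min(80, 93, 14) = 14
J (Maxine): max(88, 37, 65) = 88
K (Maxine): max(23, 37, 76) = 76
L (Maxine): max(1, 57, 48) = 57
I (Minnie): min(88, 76, 57) = 57
Root (Maxine): max(84, 14, 57) = 84

84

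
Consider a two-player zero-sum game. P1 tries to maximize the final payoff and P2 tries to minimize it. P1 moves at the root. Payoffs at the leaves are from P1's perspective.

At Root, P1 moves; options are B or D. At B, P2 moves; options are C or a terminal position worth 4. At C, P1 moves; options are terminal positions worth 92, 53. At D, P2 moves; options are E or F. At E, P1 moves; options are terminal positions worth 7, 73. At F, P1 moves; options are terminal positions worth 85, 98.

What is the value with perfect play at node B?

C: max(92, 53) = 92
B: min(92, 4) = 4

4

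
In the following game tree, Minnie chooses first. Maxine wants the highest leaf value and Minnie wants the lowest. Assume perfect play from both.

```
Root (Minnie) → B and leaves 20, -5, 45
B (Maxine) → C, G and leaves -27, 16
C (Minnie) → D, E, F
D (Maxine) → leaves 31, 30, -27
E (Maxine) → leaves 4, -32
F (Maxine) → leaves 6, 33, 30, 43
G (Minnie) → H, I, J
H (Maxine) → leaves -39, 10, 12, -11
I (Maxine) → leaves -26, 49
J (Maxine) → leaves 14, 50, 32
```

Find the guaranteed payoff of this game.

D (Maxine): max(31, 30, -27) = 31
E (Maxine): max(4, -32) = 4
F (Maxine): max(6, 33, 30, 43) = 43
C (Minnie): min(31, 4, 43) = 4
H (Maxine): max(-39, 10, 12, -11) = 12
I (Maxine): max(-26, 49) = 49
J (Maxine): max(14, 50, 32) = 50
G (Minnie): min(12, 49, 50) = 12
B (Maxine): max(4, 12, -27, 16) = 16
Root (Minnie): min(16, 20, -5, 45) = -5

-5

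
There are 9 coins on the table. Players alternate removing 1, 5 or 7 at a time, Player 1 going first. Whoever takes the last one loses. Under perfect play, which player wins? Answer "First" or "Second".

Compute winning (W) and losing (L) positions by backward induction:
i:   0  1  2  3  4  5  6  7  8  9
     W  L  W  L  W  L  W  L  W  L
Position 9 is L, so the second player wins.

Second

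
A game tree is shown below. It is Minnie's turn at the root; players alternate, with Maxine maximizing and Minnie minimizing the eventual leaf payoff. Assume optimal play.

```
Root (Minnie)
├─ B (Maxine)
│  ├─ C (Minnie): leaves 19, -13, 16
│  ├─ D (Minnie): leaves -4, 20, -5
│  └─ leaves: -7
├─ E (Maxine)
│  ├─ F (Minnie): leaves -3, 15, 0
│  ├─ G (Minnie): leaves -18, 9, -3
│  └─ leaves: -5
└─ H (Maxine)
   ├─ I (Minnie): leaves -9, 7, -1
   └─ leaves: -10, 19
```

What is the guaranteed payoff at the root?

-5

C (Minnie): min(19, -13, 16) = -13
D (Minnie): min(-4, 20, -5) = -5
B (Maxine): max(-13, -5, -7) = -5
F (Minnie): min(-3, 15, 0) = -3
G (Minnie): min(-18, 9, -3) = -18
E (Maxine): max(-3, -18, -5) = -3
I (Minnie): min(-9, 7, -1) = -9
H (Maxine): max(-9, -10, 19) = 19
Root (Minnie): min(-5, -3, 19) = -5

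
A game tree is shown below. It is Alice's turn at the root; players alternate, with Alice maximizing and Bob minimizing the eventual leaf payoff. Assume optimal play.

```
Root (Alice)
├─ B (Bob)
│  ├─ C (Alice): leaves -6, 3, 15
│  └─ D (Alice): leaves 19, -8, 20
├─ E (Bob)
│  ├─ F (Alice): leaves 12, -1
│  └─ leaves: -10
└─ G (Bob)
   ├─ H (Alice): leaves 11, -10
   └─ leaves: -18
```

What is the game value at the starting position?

C (Alice): max(-6, 3, 15) = 15
D (Alice): max(19, -8, 20) = 20
B (Bob): min(15, 20) = 15
F (Alice): max(12, -1) = 12
E (Bob): min(12, -10) = -10
H (Alice): max(11, -10) = 11
G (Bob): min(11, -18) = -18
Root (Alice): max(15, -10, -18) = 15

15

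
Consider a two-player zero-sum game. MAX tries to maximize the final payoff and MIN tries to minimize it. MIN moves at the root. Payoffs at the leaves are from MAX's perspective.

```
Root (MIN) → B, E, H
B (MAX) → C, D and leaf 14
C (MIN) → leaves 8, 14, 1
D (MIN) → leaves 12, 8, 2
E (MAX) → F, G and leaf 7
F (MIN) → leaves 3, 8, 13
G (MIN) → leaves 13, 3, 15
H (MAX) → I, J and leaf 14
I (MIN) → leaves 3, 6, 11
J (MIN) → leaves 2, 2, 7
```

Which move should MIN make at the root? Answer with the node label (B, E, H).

C (MIN): min(8, 14, 1) = 1
D (MIN): min(12, 8, 2) = 2
B (MAX): max(1, 2, 14) = 14
F (MIN): min(3, 8, 13) = 3
G (MIN): min(13, 3, 15) = 3
E (MAX): max(3, 3, 7) = 7
I (MIN): min(3, 6, 11) = 3
J (MIN): min(2, 2, 7) = 2
H (MAX): max(3, 2, 14) = 14
Root (MIN): min(14, 7, 14) = 7
MIN picks the child with the lowest value: E (value 7).

E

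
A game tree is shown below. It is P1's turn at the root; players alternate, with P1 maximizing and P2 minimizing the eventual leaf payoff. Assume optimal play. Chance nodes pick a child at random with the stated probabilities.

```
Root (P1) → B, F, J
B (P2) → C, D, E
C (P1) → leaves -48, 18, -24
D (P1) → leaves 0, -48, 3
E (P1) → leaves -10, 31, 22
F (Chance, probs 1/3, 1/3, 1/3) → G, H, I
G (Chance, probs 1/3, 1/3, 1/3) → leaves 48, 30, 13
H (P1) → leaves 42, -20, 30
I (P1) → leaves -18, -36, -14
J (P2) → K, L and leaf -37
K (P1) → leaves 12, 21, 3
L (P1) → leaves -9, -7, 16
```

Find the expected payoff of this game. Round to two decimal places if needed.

19.44

C (P1): max(-48, 18, -24) = 18
D (P1): max(0, -48, 3) = 3
E (P1): max(-10, 31, 22) = 31
B (P2): min(18, 3, 31) = 3
G (Chance): 1/3·48 + 1/3·30 + 1/3·13 = 30.33
H (P1): max(42, -20, 30) = 42
I (P1): max(-18, -36, -14) = -14
F (Chance): 1/3·30.33 + 1/3·42 + 1/3·-14 = 19.44
K (P1): max(12, 21, 3) = 21
L (P1): max(-9, -7, 16) = 16
J (P2): min(21, 16, -37) = -37
Root (P1): max(3, 19.44, -37) = 19.44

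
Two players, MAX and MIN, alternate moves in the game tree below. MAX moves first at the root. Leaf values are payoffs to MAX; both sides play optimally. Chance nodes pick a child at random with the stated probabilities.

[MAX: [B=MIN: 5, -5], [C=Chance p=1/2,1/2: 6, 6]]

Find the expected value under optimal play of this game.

6

B (MIN): min(5, -5) = -5
C (Chance): 1/2·6 + 1/2·6 = 6
Root (MAX): max(-5, 6) = 6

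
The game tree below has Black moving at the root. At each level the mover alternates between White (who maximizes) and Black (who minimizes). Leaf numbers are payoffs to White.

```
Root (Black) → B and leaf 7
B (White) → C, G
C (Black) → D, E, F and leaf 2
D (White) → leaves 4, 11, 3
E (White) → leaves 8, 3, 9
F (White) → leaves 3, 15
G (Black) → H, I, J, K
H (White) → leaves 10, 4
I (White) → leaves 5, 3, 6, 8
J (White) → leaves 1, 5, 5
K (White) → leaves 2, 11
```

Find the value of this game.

D (White): max(4, 11, 3) = 11
E (White): max(8, 3, 9) = 9
F (White): max(3, 15) = 15
C (Black): min(11, 9, 15, 2) = 2
H (White): max(10, 4) = 10
I (White): max(5, 3, 6, 8) = 8
J (White): max(1, 5, 5) = 5
K (White): max(2, 11) = 11
G (Black): min(10, 8, 5, 11) = 5
B (White): max(2, 5) = 5
Root (Black): min(5, 7) = 5

5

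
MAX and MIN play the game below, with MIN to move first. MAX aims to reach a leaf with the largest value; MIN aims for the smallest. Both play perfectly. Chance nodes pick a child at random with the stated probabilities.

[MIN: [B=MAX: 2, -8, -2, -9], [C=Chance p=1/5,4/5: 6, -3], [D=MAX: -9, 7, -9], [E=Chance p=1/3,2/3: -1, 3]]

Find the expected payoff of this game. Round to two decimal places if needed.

-1.2

B (MAX): max(2, -8, -2, -9) = 2
C (Chance): 1/5·6 + 4/5·-3 = -1.2
D (MAX): max(-9, 7, -9) = 7
E (Chance): 1/3·-1 + 2/3·3 = 1.67
Root (MIN): min(2, -1.2, 7, 1.67) = -1.2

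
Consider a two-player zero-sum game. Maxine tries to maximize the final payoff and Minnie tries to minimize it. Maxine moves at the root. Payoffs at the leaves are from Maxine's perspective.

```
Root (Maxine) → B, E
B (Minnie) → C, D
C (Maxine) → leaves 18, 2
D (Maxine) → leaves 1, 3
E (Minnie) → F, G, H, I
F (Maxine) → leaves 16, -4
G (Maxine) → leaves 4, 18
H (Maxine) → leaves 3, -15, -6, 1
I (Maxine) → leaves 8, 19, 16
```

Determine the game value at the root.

C (Maxine): max(18, 2) = 18
D (Maxine): max(1, 3) = 3
B (Minnie): min(18, 3) = 3
F (Maxine): max(16, -4) = 16
G (Maxine): max(4, 18) = 18
H (Maxine): max(3, -15, -6, 1) = 3
I (Maxine): max(8, 19, 16) = 19
E (Minnie): min(16, 18, 3, 19) = 3
Root (Maxine): max(3, 3) = 3

3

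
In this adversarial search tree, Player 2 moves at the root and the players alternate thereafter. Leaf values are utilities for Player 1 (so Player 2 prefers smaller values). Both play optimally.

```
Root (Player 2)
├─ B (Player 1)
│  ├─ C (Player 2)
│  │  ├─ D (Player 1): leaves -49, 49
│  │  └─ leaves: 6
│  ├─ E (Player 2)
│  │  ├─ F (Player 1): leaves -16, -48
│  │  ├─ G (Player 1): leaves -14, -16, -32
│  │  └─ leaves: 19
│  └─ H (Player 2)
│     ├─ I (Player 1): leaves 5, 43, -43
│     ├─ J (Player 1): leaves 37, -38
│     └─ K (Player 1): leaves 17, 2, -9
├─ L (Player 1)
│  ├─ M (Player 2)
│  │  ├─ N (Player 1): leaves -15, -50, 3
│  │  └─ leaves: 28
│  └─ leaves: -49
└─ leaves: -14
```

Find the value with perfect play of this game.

-14

D (Player 1): max(-49, 49) = 49
C (Player 2): min(49, 6) = 6
F (Player 1): max(-16, -48) = -16
G (Player 1): max(-14, -16, -32) = -14
E (Player 2): min(-16, -14, 19) = -16
I (Player 1): max(5, 43, -43) = 43
J (Player 1): max(37, -38) = 37
K (Player 1): max(17, 2, -9) = 17
H (Player 2): min(43, 37, 17) = 17
B (Player 1): max(6, -16, 17) = 17
N (Player 1): max(-15, -50, 3) = 3
M (Player 2): min(3, 28) = 3
L (Player 1): max(3, -49) = 3
Root (Player 2): min(17, 3, -14) = -14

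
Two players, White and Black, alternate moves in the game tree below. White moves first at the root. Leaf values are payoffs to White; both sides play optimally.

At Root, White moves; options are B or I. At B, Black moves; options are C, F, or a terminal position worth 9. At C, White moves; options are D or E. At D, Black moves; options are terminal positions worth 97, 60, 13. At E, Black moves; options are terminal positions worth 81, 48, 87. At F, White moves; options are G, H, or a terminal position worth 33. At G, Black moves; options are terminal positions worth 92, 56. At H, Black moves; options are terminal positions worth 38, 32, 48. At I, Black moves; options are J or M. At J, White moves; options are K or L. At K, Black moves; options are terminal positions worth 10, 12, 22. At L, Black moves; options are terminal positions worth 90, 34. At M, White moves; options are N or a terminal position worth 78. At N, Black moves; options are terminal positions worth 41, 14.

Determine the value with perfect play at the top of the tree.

D (Black): min(97, 60, 13) = 13
E (Black): min(81, 48, 87) = 48
C (White): max(13, 48) = 48
G (Black): min(92, 56) = 56
H (Black): min(38, 32, 48) = 32
F (White): max(56, 32, 33) = 56
B (Black): min(48, 56, 9) = 9
K (Black): min(10, 12, 22) = 10
L (Black): min(90, 34) = 34
J (White): max(10, 34) = 34
N (Black): min(41, 14) = 14
M (White): max(14, 78) = 78
I (Black): min(34, 78) = 34
Root (White): max(9, 34) = 34

34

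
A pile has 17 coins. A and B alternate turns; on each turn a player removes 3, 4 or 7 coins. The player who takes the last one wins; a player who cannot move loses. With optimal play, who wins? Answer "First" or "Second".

First

Positions where the player to move wins (W) vs loses (L):
i:   0  1  2  3  4  5  6  7  8  9 10 11 12 13 14 15 16 17
     L  L  L  W  W  W  W  W  W  W  L  L  L  W  W  W  W  W
Position 17 is W, so the first player wins.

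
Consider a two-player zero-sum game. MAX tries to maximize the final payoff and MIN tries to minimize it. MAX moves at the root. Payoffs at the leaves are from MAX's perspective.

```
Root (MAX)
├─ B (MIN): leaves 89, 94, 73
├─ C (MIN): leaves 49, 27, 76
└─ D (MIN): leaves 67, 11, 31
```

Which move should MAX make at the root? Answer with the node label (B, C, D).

B (MIN): min(89, 94, 73) = 73
C (MIN): min(49, 27, 76) = 27
D (MIN): min(67, 11, 31) = 11
Root (MAX): max(73, 27, 11) = 73
MAX picks the child with the highest value: B (value 73).

B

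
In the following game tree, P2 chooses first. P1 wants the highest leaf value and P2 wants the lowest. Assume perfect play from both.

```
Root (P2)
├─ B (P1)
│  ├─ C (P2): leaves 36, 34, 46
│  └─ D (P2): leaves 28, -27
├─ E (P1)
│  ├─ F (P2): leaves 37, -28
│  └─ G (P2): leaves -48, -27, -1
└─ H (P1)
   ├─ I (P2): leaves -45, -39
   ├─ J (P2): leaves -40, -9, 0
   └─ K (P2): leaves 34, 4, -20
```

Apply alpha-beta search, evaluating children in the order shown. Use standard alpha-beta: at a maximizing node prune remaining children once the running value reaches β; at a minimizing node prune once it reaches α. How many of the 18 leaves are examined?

15

C [α=-∞,β=+∞]: v=34
D [α=34,β=+∞]: v=28 after child 1 ≤ α → α-cutoff, skip 1
B [α=-∞,β=+∞]: v=34
F [α=-∞,β=34]: v=-28
G [α=-28,β=34]: v=-48 after child 1 ≤ α → α-cutoff, skip 2
E [α=-∞,β=34]: v=-28
I [α=-∞,β=-28]: v=-45
J [α=-45,β=-28]: v=-40
K [α=-40,β=-28]: v=-20
H [α=-∞,β=-28]: v=-20
Root [α=-∞,β=+∞]: v=-28
Leaves evaluated: 15 of 18.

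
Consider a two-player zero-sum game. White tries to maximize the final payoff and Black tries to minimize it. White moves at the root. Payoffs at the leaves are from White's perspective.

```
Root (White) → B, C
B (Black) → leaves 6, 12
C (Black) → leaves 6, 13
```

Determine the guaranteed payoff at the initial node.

6

B (Black): min(6, 12) = 6
C (Black): min(6, 13) = 6
Root (White): max(6, 6) = 6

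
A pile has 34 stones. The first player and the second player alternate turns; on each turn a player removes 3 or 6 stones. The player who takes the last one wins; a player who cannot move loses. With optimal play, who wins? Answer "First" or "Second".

First

Mark each pile size as W (mover wins) or L (mover loses):
i:   0  1  2  3  4  5  6  7  8  9 10 11 12 13 14 15 16 17 18 19 20 21 22 23 24 25 26 27 28 29 30 31 32 33 34
     L  L  L  W  W  W  W  W  W  L  L  L  W  W  W  W  W  W  L  L  L  W  W  W  W  W  W  L  L  L  W  W  W  W  W
Position 34 is W, so the first player wins.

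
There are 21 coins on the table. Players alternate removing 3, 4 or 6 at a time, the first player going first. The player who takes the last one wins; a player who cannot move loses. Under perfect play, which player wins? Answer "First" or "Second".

Positions where the player to move wins (W) vs loses (L):
i:   0  1  2  3  4  5  6  7  8  9 10 11 12 13 14 15 16 17 18 19 20 21
     L  L  L  W  W  W  W  W  W  L  L  L  W  W  W  W  W  W  L  L  L  W
Position 21 is W, so the first player wins.

First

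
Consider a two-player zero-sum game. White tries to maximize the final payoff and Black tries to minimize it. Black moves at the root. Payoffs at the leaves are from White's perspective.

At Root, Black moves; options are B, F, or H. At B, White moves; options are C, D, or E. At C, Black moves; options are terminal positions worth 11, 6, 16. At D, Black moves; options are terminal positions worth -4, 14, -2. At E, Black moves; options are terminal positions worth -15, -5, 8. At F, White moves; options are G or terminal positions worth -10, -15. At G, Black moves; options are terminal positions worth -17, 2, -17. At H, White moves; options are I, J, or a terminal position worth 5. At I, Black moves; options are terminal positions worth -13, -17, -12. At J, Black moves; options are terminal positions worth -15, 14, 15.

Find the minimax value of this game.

-10

C (Black): min(11, 6, 16) = 6
D (Black): min(-4, 14, -2) = -4
E (Black): min(-15, -5, 8) = -15
B (White): max(6, -4, -15) = 6
G (Black): min(-17, 2, -17) = -17
F (White): max(-17, -10, -15) = -10
I (Black): min(-13, -17, -12) = -17
J (Black): min(-15, 14, 15) = -15
H (White): max(-17, -15, 5) = 5
Root (Black): min(6, -10, 5) = -10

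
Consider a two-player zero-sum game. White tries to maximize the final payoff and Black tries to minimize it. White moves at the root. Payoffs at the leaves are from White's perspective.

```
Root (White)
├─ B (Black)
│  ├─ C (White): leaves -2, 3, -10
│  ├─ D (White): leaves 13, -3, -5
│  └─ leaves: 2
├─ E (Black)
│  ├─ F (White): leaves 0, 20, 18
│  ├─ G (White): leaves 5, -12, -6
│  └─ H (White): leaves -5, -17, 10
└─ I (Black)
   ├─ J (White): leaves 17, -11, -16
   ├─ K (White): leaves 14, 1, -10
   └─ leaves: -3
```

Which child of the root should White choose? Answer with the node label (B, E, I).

C (White): max(-2, 3, -10) = 3
D (White): max(13, -3, -5) = 13
B (Black): min(3, 13, 2) = 2
F (White): max(0, 20, 18) = 20
G (White): max(5, -12, -6) = 5
H (White): max(-5, -17, 10) = 10
E (Black): min(20, 5, 10) = 5
J (White): max(17, -11, -16) = 17
K (White): max(14, 1, -10) = 14
I (Black): min(17, 14, -3) = -3
Root (White): max(2, 5, -3) = 5
White picks the child with the highest value: E (value 5).

E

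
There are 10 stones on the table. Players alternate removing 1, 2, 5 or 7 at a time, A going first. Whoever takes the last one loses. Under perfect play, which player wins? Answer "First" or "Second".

Second

W/L table (W = player to move can force a win):
i:   0  1  2  3  4  5  6  7  8  9 10
     W  L  W  W  L  W  W  L  W  W  L
Position 10 is L, so the second player wins.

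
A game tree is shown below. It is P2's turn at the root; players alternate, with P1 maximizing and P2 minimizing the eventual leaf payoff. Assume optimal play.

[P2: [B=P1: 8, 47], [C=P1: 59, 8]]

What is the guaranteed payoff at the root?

47

B (P1): max(8, 47) = 47
C (P1): max(59, 8) = 59
Root (P2): min(47, 59) = 47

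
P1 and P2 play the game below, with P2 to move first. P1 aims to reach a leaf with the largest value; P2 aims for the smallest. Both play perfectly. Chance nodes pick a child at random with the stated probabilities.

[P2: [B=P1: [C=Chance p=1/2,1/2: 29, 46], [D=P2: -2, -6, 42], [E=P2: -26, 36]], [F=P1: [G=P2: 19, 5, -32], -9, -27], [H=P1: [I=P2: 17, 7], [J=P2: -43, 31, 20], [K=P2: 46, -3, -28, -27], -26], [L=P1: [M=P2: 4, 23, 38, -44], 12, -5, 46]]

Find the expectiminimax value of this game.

C (Chance): 1/2·29 + 1/2·46 = 37.5
D (P2): min(-2, -6, 42) = -6
E (P2): min(-26, 36) = -26
B (P1): max(37.5, -6, -26) = 37.5
G (P2): min(19, 5, -32) = -32
F (P1): max(-32, -9, -27) = -9
I (P2): min(17, 7) = 7
J (P2): min(-43, 31, 20) = -43
K (P2): min(46, -3, -28, -27) = -28
H (P1): max(7, -43, -28, -26) = 7
M (P2): min(4, 23, 38, -44) = -44
L (P1): max(-44, 12, -5, 46) = 46
Root (P2): min(37.5, -9, 7, 46) = -9

-9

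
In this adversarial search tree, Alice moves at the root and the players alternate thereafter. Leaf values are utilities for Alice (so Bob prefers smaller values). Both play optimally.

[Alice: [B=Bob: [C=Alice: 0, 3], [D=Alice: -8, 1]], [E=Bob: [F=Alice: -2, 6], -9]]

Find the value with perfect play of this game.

1

C (Alice): max(0, 3) = 3
D (Alice): max(-8, 1) = 1
B (Bob): min(3, 1) = 1
F (Alice): max(-2, 6) = 6
E (Bob): min(6, -9) = -9
Root (Alice): max(1, -9) = 1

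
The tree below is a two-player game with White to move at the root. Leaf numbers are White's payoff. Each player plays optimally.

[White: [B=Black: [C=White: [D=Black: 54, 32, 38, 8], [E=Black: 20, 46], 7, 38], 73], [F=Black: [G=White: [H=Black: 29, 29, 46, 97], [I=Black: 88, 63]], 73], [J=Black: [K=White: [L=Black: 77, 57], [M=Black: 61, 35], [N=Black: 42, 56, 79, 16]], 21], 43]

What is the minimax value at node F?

63

H: min(29, 29, 46, 97) = 29
I: min(88, 63) = 63
G: max(29, 63) = 63
F: min(63, 73) = 63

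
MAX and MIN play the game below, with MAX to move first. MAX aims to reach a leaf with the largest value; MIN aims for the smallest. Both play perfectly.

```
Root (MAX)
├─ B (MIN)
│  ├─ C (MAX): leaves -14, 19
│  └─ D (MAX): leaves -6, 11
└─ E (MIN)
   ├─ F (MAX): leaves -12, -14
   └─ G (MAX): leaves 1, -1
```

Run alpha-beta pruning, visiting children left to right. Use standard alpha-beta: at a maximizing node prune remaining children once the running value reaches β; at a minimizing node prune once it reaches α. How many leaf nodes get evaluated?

C [α=-∞,β=+∞]: v=19
D [α=-∞,β=19]: v=11
B [α=-∞,β=+∞]: v=11
F [α=11,β=+∞]: v=-12
E [α=11,β=+∞]: v=-12 after child 1 ≤ α → α-cutoff, skip 1
Root [α=-∞,β=+∞]: v=11
Leaves evaluated: 6 of 8.

6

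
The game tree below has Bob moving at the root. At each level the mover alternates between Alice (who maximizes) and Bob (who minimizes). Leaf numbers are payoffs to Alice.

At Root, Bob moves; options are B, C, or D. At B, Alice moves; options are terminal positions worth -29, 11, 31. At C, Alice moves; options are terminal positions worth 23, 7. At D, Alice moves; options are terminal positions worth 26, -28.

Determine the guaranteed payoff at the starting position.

23

B (Alice): max(-29, 11, 31) = 31
C (Alice): max(23, 7) = 23
D (Alice): max(26, -28) = 26
Root (Bob): min(31, 23, 26) = 23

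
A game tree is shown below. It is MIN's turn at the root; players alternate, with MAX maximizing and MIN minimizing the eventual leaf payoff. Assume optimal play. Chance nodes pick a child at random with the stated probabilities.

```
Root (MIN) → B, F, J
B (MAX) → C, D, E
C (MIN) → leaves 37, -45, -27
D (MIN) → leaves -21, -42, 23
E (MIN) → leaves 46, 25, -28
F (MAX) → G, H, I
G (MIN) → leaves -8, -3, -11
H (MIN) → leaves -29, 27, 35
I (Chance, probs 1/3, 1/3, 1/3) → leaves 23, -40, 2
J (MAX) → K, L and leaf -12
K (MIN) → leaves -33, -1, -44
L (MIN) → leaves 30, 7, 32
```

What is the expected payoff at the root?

C (MIN): min(37, -45, -27) = -45
D (MIN): min(-21, -42, 23) = -42
E (MIN): min(46, 25, -28) = -28
B (MAX): max(-45, -42, -28) = -28
G (MIN): min(-8, -3, -11) = -11
H (MIN): min(-29, 27, 35) = -29
I (Chance): 1/3·23 + 1/3·-40 + 1/3·2 = -5
F (MAX): max(-11, -29, -5) = -5
K (MIN): min(-33, -1, -44) = -44
L (MIN): min(30, 7, 32) = 7
J (MAX): max(-44, 7, -12) = 7
Root (MIN): min(-28, -5, 7) = -28

-28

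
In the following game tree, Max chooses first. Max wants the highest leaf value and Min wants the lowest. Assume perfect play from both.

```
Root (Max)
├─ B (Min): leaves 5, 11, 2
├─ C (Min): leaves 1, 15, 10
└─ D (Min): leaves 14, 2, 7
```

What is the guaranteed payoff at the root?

B (Min): min(5, 11, 2) = 2
C (Min): min(1, 15, 10) = 1
D (Min): min(14, 2, 7) = 2
Root (Max): max(2, 1, 2) = 2

2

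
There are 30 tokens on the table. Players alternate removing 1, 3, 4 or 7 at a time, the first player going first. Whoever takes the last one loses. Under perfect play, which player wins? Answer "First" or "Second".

First

i:   0  1  2  3  4  5  6  7  8  9 10 11 12 13 14 15 16 17 18 19 20 21 22 23 24 25 26 27 28 29 30
     W  L  W  L  W  W  W  W  W  L  W  L  W  W  W  W  W  L  W  L  W  W  W  W  W  L  W  L  W  W  W
Position 30 is W, so the first player wins.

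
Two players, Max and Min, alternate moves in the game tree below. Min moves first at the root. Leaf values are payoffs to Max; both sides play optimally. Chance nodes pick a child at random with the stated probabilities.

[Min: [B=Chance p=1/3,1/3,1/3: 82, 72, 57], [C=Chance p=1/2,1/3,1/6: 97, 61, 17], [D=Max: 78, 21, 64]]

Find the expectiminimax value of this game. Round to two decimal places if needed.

70.33

B (Chance): 1/3·82 + 1/3·72 + 1/3·57 = 70.33
C (Chance): 1/2·97 + 1/3·61 + 1/6·17 = 71.67
D (Max): max(78, 21, 64) = 78
Root (Min): min(70.33, 71.67, 78) = 70.33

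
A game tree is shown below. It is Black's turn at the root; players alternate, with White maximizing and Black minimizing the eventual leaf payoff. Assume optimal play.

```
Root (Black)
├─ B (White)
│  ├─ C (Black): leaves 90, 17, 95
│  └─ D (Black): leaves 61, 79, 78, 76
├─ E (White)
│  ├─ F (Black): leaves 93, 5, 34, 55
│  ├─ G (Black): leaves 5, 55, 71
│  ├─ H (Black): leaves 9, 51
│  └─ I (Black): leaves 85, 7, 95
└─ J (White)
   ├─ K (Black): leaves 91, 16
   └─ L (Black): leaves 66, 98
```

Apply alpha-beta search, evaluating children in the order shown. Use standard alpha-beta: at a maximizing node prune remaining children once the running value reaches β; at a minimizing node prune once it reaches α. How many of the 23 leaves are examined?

18

C [α=-∞,β=+∞]: v=17
D [α=17,β=+∞]: v=61
B [α=-∞,β=+∞]: v=61
F [α=-∞,β=61]: v=5
G [α=5,β=61]: v=5 after child 1 ≤ α → α-cutoff, skip 2
H [α=5,β=61]: v=9
I [α=9,β=61]: v=7 after child 2 ≤ α → α-cutoff, skip 1
E [α=-∞,β=61]: v=9
K [α=-∞,β=9]: v=16
J [α=-∞,β=9]: v=16 after child 1 ≥ β → β-cutoff, skip 1
Root [α=-∞,β=+∞]: v=9
Leaves evaluated: 18 of 23.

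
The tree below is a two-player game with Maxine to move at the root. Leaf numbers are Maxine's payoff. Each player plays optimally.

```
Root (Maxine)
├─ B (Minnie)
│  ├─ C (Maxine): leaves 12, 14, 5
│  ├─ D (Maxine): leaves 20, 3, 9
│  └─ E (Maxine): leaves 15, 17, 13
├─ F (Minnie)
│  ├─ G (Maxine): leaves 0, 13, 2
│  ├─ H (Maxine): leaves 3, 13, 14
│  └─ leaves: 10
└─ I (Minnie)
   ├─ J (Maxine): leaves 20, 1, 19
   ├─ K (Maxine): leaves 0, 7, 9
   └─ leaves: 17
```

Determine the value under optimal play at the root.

C (Maxine): max(12, 14, 5) = 14
D (Maxine): max(20, 3, 9) = 20
E (Maxine): max(15, 17, 13) = 17
B (Minnie): min(14, 20, 17) = 14
G (Maxine): max(0, 13, 2) = 13
H (Maxine): max(3, 13, 14) = 14
F (Minnie): min(13, 14, 10) = 10
J (Maxine): max(20, 1, 19) = 20
K (Maxine): max(0, 7, 9) = 9
I (Minnie): min(20, 9, 17) = 9
Root (Maxine): max(14, 10, 9) = 14

14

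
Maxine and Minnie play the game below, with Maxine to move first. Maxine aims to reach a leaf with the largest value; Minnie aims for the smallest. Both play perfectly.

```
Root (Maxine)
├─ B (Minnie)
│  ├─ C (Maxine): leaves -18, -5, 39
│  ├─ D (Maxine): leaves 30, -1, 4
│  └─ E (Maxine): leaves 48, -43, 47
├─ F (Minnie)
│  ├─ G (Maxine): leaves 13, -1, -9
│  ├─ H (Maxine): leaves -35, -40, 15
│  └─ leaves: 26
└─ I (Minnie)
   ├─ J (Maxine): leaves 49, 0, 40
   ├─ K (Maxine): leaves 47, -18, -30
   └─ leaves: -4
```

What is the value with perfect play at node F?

G: max(13, -1, -9) = 13
H: max(-35, -40, 15) = 15
F: min(13, 15, 26) = 13

13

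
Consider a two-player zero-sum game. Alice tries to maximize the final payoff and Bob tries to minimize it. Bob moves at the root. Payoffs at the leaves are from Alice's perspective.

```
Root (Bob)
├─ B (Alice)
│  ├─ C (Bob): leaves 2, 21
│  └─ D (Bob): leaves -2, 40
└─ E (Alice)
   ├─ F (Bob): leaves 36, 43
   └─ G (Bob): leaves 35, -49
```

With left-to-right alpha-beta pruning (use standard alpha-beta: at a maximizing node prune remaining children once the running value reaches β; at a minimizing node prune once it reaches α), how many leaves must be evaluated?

C [α=-∞,β=+∞]: v=2
D [α=2,β=+∞]: v=-2 after child 1 ≤ α → α-cutoff, skip 1
B [α=-∞,β=+∞]: v=2
F [α=-∞,β=2]: v=36
E [α=-∞,β=2]: v=36 after child 1 ≥ β → β-cutoff, skip 1
Root [α=-∞,β=+∞]: v=2
Leaves evaluated: 5 of 8.

5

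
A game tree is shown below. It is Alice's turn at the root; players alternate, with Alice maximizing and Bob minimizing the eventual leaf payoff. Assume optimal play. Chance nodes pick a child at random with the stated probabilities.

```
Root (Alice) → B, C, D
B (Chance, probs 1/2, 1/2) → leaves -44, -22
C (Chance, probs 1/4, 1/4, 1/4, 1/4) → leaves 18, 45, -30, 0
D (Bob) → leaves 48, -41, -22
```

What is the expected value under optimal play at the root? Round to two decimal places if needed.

8.25

B (Chance): 1/2·-44 + 1/2·-22 = -33
C (Chance): 1/4·18 + 1/4·45 + 1/4·-30 + 1/4·0 = 8.25
D (Bob): min(48, -41, -22) = -41
Root (Alice): max(-33, 8.25, -41) = 8.25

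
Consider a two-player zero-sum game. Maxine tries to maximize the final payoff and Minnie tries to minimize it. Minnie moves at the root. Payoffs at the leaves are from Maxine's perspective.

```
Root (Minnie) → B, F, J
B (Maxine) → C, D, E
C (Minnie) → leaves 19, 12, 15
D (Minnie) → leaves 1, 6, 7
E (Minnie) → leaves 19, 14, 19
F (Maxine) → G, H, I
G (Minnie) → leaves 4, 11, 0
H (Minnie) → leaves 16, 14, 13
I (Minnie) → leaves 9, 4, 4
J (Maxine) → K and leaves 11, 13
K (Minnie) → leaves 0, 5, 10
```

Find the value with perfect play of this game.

C (Minnie): min(19, 12, 15) = 12
D (Minnie): min(1, 6, 7) = 1
E (Minnie): min(19, 14, 19) = 14
B (Maxine): max(12, 1, 14) = 14
G (Minnie): min(4, 11, 0) = 0
H (Minnie): min(16, 14, 13) = 13
I (Minnie): min(9, 4, 4) = 4
F (Maxine): max(0, 13, 4) = 13
K (Minnie): min(0, 5, 10) = 0
J (Maxine): max(0, 11, 13) = 13
Root (Minnie): min(14, 13, 13) = 13

13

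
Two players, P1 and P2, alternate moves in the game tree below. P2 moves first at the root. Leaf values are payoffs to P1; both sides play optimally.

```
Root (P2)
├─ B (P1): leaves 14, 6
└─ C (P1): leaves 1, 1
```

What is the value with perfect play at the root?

B (P1): max(14, 6) = 14
C (P1): max(1, 1) = 1
Root (P2): min(14, 1) = 1

1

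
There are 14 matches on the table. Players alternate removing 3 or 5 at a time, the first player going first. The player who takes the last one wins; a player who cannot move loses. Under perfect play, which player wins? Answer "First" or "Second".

First

Mark each pile size as W (mover wins) or L (mover loses):
i:   0  1  2  3  4  5  6  7  8  9 10 11 12 13 14
     L  L  L  W  W  W  W  W  L  L  L  W  W  W  W
Position 14 is W, so the first player wins.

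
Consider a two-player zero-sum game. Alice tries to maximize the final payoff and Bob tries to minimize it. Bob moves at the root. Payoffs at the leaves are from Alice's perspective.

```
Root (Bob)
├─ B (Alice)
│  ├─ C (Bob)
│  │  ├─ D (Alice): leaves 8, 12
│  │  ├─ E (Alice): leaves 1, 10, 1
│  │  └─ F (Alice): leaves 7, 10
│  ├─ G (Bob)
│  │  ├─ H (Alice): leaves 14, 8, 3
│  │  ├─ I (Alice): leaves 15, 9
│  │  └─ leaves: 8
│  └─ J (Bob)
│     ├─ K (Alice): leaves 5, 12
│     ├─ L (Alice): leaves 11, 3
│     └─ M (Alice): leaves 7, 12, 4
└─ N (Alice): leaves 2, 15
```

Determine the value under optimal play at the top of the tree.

D (Alice): max(8, 12) = 12
E (Alice): max(1, 10, 1) = 10
F (Alice): max(7, 10) = 10
C (Bob): min(12, 10, 10) = 10
H (Alice): max(14, 8, 3) = 14
I (Alice): max(15, 9) = 15
G (Bob): min(14, 15, 8) = 8
K (Alice): max(5, 12) = 12
L (Alice): max(11, 3) = 11
M (Alice): max(7, 12, 4) = 12
J (Bob): min(12, 11, 12) = 11
B (Alice): max(10, 8, 11) = 11
N (Alice): max(2, 15) = 15
Root (Bob): min(11, 15) = 11

11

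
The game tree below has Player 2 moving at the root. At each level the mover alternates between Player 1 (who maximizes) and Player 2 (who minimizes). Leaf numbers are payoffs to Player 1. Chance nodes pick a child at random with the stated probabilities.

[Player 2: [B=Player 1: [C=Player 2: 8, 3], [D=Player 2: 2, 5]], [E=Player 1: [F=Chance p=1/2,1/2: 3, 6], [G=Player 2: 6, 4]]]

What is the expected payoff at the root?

C (Player 2): min(8, 3) = 3
D (Player 2): min(2, 5) = 2
B (Player 1): max(3, 2) = 3
F (Chance): 1/2·3 + 1/2·6 = 4.5
G (Player 2): min(6, 4) = 4
E (Player 1): max(4.5, 4) = 4.5
Root (Player 2): min(3, 4.5) = 3

3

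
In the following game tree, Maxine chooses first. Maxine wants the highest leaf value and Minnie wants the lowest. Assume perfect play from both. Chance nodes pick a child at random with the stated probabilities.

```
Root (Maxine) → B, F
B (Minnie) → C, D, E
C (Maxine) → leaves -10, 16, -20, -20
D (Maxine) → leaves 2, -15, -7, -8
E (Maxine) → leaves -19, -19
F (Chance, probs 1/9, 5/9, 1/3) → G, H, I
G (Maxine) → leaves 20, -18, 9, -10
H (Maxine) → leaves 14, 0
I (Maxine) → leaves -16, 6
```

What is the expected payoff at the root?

12

C (Maxine): max(-10, 16, -20, -20) = 16
D (Maxine): max(2, -15, -7, -8) = 2
E (Maxine): max(-19, -19) = -19
B (Minnie): min(16, 2, -19) = -19
G (Maxine): max(20, -18, 9, -10) = 20
H (Maxine): max(14, 0) = 14
I (Maxine): max(-16, 6) = 6
F (Chance): 1/9·20 + 5/9·14 + 1/3·6 = 12
Root (Maxine): max(-19, 12) = 12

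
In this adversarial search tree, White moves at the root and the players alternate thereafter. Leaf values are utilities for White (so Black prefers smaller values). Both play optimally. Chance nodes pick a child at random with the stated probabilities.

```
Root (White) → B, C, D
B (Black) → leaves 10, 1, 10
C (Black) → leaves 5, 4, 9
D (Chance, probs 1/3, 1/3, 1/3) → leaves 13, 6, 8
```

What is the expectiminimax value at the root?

9

B (Black): min(10, 1, 10) = 1
C (Black): min(5, 4, 9) = 4
D (Chance): 1/3·13 + 1/3·6 + 1/3·8 = 9
Root (White): max(1, 4, 9) = 9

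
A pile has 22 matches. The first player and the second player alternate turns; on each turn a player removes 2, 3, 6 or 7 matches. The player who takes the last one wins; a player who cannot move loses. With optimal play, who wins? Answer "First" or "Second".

First

Mark each pile size as W (mover wins) or L (mover loses):
i:   0  1  2  3  4  5  6  7  8  9 10 11 12 13 14 15 16 17 18 19 20 21 22
     L  L  W  W  W  L  W  W  W  L  L  W  W  W  L  W  W  W  L  L  W  W  W
Position 22 is W, so the first player wins.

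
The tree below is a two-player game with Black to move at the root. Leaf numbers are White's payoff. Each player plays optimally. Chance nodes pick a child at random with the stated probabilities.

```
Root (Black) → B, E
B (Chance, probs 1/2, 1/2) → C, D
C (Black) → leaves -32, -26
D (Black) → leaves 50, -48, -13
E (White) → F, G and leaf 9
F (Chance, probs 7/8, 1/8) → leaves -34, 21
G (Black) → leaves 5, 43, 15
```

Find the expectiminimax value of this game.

-40

C (Black): min(-32, -26) = -32
D (Black): min(50, -48, -13) = -48
B (Chance): 1/2·-32 + 1/2·-48 = -40
F (Chance): 7/8·-34 + 1/8·21 = -27.12
G (Black): min(5, 43, 15) = 5
E (White): max(-27.12, 5, 9) = 9
Root (Black): min(-40, 9) = -40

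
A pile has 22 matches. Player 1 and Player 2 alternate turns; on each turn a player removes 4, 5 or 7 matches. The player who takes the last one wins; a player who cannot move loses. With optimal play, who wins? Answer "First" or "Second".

Second

W/L table (W = player to move can force a win):
i:   0  1  2  3  4  5  6  7  8  9 10 11 12 13 14 15 16 17 18 19 20 21 22
     L  L  L  L  W  W  W  W  W  W  W  L  L  L  L  W  W  W  W  W  W  W  L
Position 22 is L, so the second player wins.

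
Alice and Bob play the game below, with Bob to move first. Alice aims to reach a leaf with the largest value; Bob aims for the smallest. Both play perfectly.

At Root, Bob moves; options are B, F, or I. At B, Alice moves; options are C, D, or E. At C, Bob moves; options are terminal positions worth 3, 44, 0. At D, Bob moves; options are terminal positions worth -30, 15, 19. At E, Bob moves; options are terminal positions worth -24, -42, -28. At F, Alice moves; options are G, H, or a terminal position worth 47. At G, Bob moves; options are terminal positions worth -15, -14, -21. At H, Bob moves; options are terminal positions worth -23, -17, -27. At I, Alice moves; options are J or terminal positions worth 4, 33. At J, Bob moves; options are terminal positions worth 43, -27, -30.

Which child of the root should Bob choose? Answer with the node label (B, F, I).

B

C (Bob): min(3, 44, 0) = 0
D (Bob): min(-30, 15, 19) = -30
E (Bob): min(-24, -42, -28) = -42
B (Alice): max(0, -30, -42) = 0
G (Bob): min(-15, -14, -21) = -21
H (Bob): min(-23, -17, -27) = -27
F (Alice): max(-21, -27, 47) = 47
J (Bob): min(43, -27, -30) = -30
I (Alice): max(-30, 4, 33) = 33
Root (Bob): min(0, 47, 33) = 0
Bob picks the child with the lowest value: B (value 0).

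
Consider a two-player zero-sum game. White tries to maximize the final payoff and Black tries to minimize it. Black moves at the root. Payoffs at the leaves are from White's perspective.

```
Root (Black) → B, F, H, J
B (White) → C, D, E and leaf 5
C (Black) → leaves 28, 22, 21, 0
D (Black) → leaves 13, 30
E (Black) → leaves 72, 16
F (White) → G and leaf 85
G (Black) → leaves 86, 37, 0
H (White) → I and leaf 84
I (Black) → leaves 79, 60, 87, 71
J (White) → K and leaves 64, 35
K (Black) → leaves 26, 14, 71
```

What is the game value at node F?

G: min(86, 37, 0) = 0
F: max(0, 85) = 85

85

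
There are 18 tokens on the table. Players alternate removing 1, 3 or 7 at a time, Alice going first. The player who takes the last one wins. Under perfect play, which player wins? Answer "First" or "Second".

i:   0  1  2  3  4  5  6  7  8  9 10 11 12 13 14 15 16 17 18
     L  W  L  W  L  W  L  W  L  W  L  W  L  W  L  W  L  W  L
Position 18 is L, so the second player wins.

Second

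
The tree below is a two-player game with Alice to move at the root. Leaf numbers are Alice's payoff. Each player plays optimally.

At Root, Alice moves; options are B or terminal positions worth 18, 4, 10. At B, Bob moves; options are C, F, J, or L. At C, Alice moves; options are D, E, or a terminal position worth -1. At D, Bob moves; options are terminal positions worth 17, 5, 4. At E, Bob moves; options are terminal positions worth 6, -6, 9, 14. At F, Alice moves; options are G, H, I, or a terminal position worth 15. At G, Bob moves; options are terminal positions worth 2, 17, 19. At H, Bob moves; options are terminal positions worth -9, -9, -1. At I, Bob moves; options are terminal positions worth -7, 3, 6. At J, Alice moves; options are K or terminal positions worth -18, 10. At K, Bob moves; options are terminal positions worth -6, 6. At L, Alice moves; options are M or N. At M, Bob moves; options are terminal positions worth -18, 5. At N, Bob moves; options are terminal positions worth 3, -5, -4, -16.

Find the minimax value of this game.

18

D (Bob): min(17, 5, 4) = 4
E (Bob): min(6, -6, 9, 14) = -6
C (Alice): max(4, -6, -1) = 4
G (Bob): min(2, 17, 19) = 2
H (Bob): min(-9, -9, -1) = -9
I (Bob): min(-7, 3, 6) = -7
F (Alice): max(2, -9, -7, 15) = 15
K (Bob): min(-6, 6) = -6
J (Alice): max(-6, -18, 10) = 10
M (Bob): min(-18, 5) = -18
N (Bob): min(3, -5, -4, -16) = -16
L (Alice): max(-18, -16) = -16
B (Bob): min(4, 15, 10, -16) = -16
Root (Alice): max(-16, 18, 4, 10) = 18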